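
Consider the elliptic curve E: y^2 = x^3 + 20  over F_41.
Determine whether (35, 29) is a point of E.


Check whether y^2 = x^3 + 0 x + 20 (mod 41) for (x, y) = (35, 29).
LHS: y^2 = 29^2 mod 41 = 21
RHS: x^3 + 0 x + 20 = 35^3 + 0*35 + 20 mod 41 = 9
LHS != RHS

No, not on the curve


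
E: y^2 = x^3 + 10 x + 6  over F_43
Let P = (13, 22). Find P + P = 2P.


Doubling: s = (3 x1^2 + a) / (2 y1)
s = (3*13^2 + 10) / (2*22) mod 43 = 1
x3 = s^2 - 2 x1 mod 43 = 1^2 - 2*13 = 18
y3 = s (x1 - x3) - y1 mod 43 = 1 * (13 - 18) - 22 = 16

2P = (18, 16)


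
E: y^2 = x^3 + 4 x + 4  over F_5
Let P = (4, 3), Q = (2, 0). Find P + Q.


P != Q, so use the chord formula.
s = (y2 - y1) / (x2 - x1) = (2) / (3) mod 5 = 4
x3 = s^2 - x1 - x2 mod 5 = 4^2 - 4 - 2 = 0
y3 = s (x1 - x3) - y1 mod 5 = 4 * (4 - 0) - 3 = 3

P + Q = (0, 3)


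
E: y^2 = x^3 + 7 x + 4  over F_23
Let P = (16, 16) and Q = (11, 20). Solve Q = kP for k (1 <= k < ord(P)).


Enumerate multiples of P until we hit Q = (11, 20):
  1P = (16, 16)
  2P = (20, 5)
  3P = (19, 21)
  4P = (1, 9)
  5P = (10, 19)
  6P = (3, 12)
  7P = (6, 3)
  8P = (2, 16)
  9P = (5, 7)
  10P = (4, 21)
  11P = (11, 3)
  12P = (0, 21)
  13P = (0, 2)
  14P = (11, 20)
Match found at i = 14.

k = 14


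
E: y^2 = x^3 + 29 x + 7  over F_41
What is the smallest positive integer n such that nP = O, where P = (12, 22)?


Compute successive multiples of P until we hit O:
  1P = (12, 22)
  2P = (19, 23)
  3P = (5, 20)
  4P = (4, 33)
  5P = (16, 4)
  6P = (23, 7)
  7P = (37, 27)
  8P = (15, 2)
  ... (continuing to 26P)
  26P = O

ord(P) = 26


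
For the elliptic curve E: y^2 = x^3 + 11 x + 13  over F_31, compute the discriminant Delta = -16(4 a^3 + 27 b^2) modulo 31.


4 a^3 + 27 b^2 = 4*11^3 + 27*13^2 = 5324 + 4563 = 9887
Delta = -16 * (9887) = -158192
Delta mod 31 = 1

Delta = 1 (mod 31)


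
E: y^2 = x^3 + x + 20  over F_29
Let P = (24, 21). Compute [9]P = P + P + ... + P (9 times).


k = 9 = 1001_2 (binary, LSB first: 1001)
Double-and-add from P = (24, 21):
  bit 0 = 1: acc = O + (24, 21) = (24, 21)
  bit 1 = 0: acc unchanged = (24, 21)
  bit 2 = 0: acc unchanged = (24, 21)
  bit 3 = 1: acc = (24, 21) + (19, 5) = (9, 27)

9P = (9, 27)


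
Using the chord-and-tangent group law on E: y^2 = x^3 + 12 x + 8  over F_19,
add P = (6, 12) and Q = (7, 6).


P != Q, so use the chord formula.
s = (y2 - y1) / (x2 - x1) = (13) / (1) mod 19 = 13
x3 = s^2 - x1 - x2 mod 19 = 13^2 - 6 - 7 = 4
y3 = s (x1 - x3) - y1 mod 19 = 13 * (6 - 4) - 12 = 14

P + Q = (4, 14)


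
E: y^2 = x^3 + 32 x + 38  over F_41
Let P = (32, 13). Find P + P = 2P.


Doubling: s = (3 x1^2 + a) / (2 y1)
s = (3*32^2 + 32) / (2*13) mod 41 = 9
x3 = s^2 - 2 x1 mod 41 = 9^2 - 2*32 = 17
y3 = s (x1 - x3) - y1 mod 41 = 9 * (32 - 17) - 13 = 40

2P = (17, 40)


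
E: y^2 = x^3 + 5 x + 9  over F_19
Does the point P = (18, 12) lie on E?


Check whether y^2 = x^3 + 5 x + 9 (mod 19) for (x, y) = (18, 12).
LHS: y^2 = 12^2 mod 19 = 11
RHS: x^3 + 5 x + 9 = 18^3 + 5*18 + 9 mod 19 = 3
LHS != RHS

No, not on the curve


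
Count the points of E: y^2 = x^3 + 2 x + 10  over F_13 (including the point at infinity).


For each x in F_13, count y with y^2 = x^3 + 2 x + 10 mod 13:
  x = 0: RHS = 10, y in [6, 7]  -> 2 point(s)
  x = 1: RHS = 0, y in [0]  -> 1 point(s)
  x = 2: RHS = 9, y in [3, 10]  -> 2 point(s)
  x = 3: RHS = 4, y in [2, 11]  -> 2 point(s)
  x = 4: RHS = 4, y in [2, 11]  -> 2 point(s)
  x = 6: RHS = 4, y in [2, 11]  -> 2 point(s)
  x = 7: RHS = 3, y in [4, 9]  -> 2 point(s)
  x = 9: RHS = 3, y in [4, 9]  -> 2 point(s)
  x = 10: RHS = 3, y in [4, 9]  -> 2 point(s)
Affine points: 17. Add the point at infinity: total = 18.

#E(F_13) = 18


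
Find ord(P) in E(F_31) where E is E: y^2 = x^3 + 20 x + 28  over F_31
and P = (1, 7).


Compute successive multiples of P until we hit O:
  1P = (1, 7)
  2P = (23, 10)
  3P = (14, 18)
  4P = (18, 12)
  5P = (30, 10)
  6P = (10, 22)
  7P = (9, 21)
  8P = (26, 19)
  ... (continuing to 37P)
  37P = O

ord(P) = 37


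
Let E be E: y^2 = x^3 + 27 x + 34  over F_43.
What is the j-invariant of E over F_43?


Delta = -16(4 a^3 + 27 b^2) mod 43 = 26
-1728 * (4 a)^3 = -1728 * (4*27)^3 mod 43 = 42
j = 42 * 26^(-1) mod 43 = 38

j = 38 (mod 43)


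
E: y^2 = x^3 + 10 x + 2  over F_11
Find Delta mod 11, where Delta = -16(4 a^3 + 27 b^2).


4 a^3 + 27 b^2 = 4*10^3 + 27*2^2 = 4000 + 108 = 4108
Delta = -16 * (4108) = -65728
Delta mod 11 = 8

Delta = 8 (mod 11)


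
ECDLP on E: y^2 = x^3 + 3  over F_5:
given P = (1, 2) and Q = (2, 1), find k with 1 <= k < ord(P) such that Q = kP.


Enumerate multiples of P until we hit Q = (2, 1):
  1P = (1, 2)
  2P = (2, 1)
Match found at i = 2.

k = 2


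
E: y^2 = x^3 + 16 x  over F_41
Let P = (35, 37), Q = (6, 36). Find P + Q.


P != Q, so use the chord formula.
s = (y2 - y1) / (x2 - x1) = (40) / (12) mod 41 = 17
x3 = s^2 - x1 - x2 mod 41 = 17^2 - 35 - 6 = 2
y3 = s (x1 - x3) - y1 mod 41 = 17 * (35 - 2) - 37 = 32

P + Q = (2, 32)


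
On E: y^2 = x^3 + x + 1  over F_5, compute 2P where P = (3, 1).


Doubling: s = (3 x1^2 + a) / (2 y1)
s = (3*3^2 + 1) / (2*1) mod 5 = 4
x3 = s^2 - 2 x1 mod 5 = 4^2 - 2*3 = 0
y3 = s (x1 - x3) - y1 mod 5 = 4 * (3 - 0) - 1 = 1

2P = (0, 1)


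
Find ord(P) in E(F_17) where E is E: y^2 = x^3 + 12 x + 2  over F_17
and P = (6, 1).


Compute successive multiples of P until we hit O:
  1P = (6, 1)
  2P = (1, 10)
  3P = (1, 7)
  4P = (6, 16)
  5P = O

ord(P) = 5


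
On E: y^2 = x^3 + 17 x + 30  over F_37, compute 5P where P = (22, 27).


k = 5 = 101_2 (binary, LSB first: 101)
Double-and-add from P = (22, 27):
  bit 0 = 1: acc = O + (22, 27) = (22, 27)
  bit 1 = 0: acc unchanged = (22, 27)
  bit 2 = 1: acc = (22, 27) + (29, 23) = (12, 36)

5P = (12, 36)


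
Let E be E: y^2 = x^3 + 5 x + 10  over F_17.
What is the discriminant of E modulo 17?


4 a^3 + 27 b^2 = 4*5^3 + 27*10^2 = 500 + 2700 = 3200
Delta = -16 * (3200) = -51200
Delta mod 17 = 4

Delta = 4 (mod 17)


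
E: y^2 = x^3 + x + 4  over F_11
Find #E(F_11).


For each x in F_11, count y with y^2 = x^3 + 1 x + 4 mod 11:
  x = 0: RHS = 4, y in [2, 9]  -> 2 point(s)
  x = 2: RHS = 3, y in [5, 6]  -> 2 point(s)
  x = 3: RHS = 1, y in [1, 10]  -> 2 point(s)
  x = 9: RHS = 5, y in [4, 7]  -> 2 point(s)
Affine points: 8. Add the point at infinity: total = 9.

#E(F_11) = 9


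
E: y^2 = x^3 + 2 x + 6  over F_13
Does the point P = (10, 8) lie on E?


Check whether y^2 = x^3 + 2 x + 6 (mod 13) for (x, y) = (10, 8).
LHS: y^2 = 8^2 mod 13 = 12
RHS: x^3 + 2 x + 6 = 10^3 + 2*10 + 6 mod 13 = 12
LHS = RHS

Yes, on the curve


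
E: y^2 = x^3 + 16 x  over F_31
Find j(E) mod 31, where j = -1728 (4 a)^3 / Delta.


Delta = -16(4 a^3 + 27 b^2) mod 31 = 23
-1728 * (4 a)^3 = -1728 * (4*16)^3 mod 31 = 2
j = 2 * 23^(-1) mod 31 = 23

j = 23 (mod 31)


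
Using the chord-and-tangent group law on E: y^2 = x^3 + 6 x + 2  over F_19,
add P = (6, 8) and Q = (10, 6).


P != Q, so use the chord formula.
s = (y2 - y1) / (x2 - x1) = (17) / (4) mod 19 = 9
x3 = s^2 - x1 - x2 mod 19 = 9^2 - 6 - 10 = 8
y3 = s (x1 - x3) - y1 mod 19 = 9 * (6 - 8) - 8 = 12

P + Q = (8, 12)


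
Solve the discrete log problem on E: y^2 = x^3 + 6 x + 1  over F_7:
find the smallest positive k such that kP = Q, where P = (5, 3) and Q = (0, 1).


Enumerate multiples of P until we hit Q = (0, 1):
  1P = (5, 3)
  2P = (6, 1)
  3P = (0, 1)
Match found at i = 3.

k = 3


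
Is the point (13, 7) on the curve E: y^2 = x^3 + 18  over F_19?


Check whether y^2 = x^3 + 0 x + 18 (mod 19) for (x, y) = (13, 7).
LHS: y^2 = 7^2 mod 19 = 11
RHS: x^3 + 0 x + 18 = 13^3 + 0*13 + 18 mod 19 = 11
LHS = RHS

Yes, on the curve


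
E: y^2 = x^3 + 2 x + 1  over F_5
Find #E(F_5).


For each x in F_5, count y with y^2 = x^3 + 2 x + 1 mod 5:
  x = 0: RHS = 1, y in [1, 4]  -> 2 point(s)
  x = 1: RHS = 4, y in [2, 3]  -> 2 point(s)
  x = 3: RHS = 4, y in [2, 3]  -> 2 point(s)
Affine points: 6. Add the point at infinity: total = 7.

#E(F_5) = 7


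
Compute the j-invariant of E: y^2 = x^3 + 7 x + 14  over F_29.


Delta = -16(4 a^3 + 27 b^2) mod 29 = 9
-1728 * (4 a)^3 = -1728 * (4*7)^3 mod 29 = 17
j = 17 * 9^(-1) mod 29 = 18

j = 18 (mod 29)


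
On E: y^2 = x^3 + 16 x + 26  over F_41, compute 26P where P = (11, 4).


k = 26 = 11010_2 (binary, LSB first: 01011)
Double-and-add from P = (11, 4):
  bit 0 = 0: acc unchanged = O
  bit 1 = 1: acc = O + (18, 18) = (18, 18)
  bit 2 = 0: acc unchanged = (18, 18)
  bit 3 = 1: acc = (18, 18) + (29, 22) = (27, 16)
  bit 4 = 1: acc = (27, 16) + (25, 15) = (20, 8)

26P = (20, 8)


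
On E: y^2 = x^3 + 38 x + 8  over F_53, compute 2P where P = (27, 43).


Doubling: s = (3 x1^2 + a) / (2 y1)
s = (3*27^2 + 38) / (2*43) mod 53 = 8
x3 = s^2 - 2 x1 mod 53 = 8^2 - 2*27 = 10
y3 = s (x1 - x3) - y1 mod 53 = 8 * (27 - 10) - 43 = 40

2P = (10, 40)


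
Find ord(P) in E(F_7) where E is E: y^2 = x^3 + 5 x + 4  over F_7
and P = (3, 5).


Compute successive multiples of P until we hit O:
  1P = (3, 5)
  2P = (2, 1)
  3P = (4, 5)
  4P = (0, 2)
  5P = (5, 0)
  6P = (0, 5)
  7P = (4, 2)
  8P = (2, 6)
  ... (continuing to 10P)
  10P = O

ord(P) = 10


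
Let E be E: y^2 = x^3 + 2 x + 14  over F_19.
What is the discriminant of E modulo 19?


4 a^3 + 27 b^2 = 4*2^3 + 27*14^2 = 32 + 5292 = 5324
Delta = -16 * (5324) = -85184
Delta mod 19 = 12

Delta = 12 (mod 19)


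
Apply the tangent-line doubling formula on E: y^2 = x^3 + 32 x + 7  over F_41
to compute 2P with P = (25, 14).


Doubling: s = (3 x1^2 + a) / (2 y1)
s = (3*25^2 + 32) / (2*14) mod 41 = 11
x3 = s^2 - 2 x1 mod 41 = 11^2 - 2*25 = 30
y3 = s (x1 - x3) - y1 mod 41 = 11 * (25 - 30) - 14 = 13

2P = (30, 13)


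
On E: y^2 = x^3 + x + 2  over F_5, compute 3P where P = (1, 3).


k = 3 = 11_2 (binary, LSB first: 11)
Double-and-add from P = (1, 3):
  bit 0 = 1: acc = O + (1, 3) = (1, 3)
  bit 1 = 1: acc = (1, 3) + (4, 0) = (1, 2)

3P = (1, 2)


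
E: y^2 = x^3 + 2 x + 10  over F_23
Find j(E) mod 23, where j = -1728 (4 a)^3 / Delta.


Delta = -16(4 a^3 + 27 b^2) mod 23 = 11
-1728 * (4 a)^3 = -1728 * (4*2)^3 mod 23 = 5
j = 5 * 11^(-1) mod 23 = 13

j = 13 (mod 23)


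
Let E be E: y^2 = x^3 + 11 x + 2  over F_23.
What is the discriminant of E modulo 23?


4 a^3 + 27 b^2 = 4*11^3 + 27*2^2 = 5324 + 108 = 5432
Delta = -16 * (5432) = -86912
Delta mod 23 = 5

Delta = 5 (mod 23)


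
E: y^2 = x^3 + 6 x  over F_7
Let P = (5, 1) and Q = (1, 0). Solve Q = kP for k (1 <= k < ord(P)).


Enumerate multiples of P until we hit Q = (1, 0):
  1P = (5, 1)
  2P = (1, 0)
Match found at i = 2.

k = 2


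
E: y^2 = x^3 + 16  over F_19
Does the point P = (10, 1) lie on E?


Check whether y^2 = x^3 + 0 x + 16 (mod 19) for (x, y) = (10, 1).
LHS: y^2 = 1^2 mod 19 = 1
RHS: x^3 + 0 x + 16 = 10^3 + 0*10 + 16 mod 19 = 9
LHS != RHS

No, not on the curve


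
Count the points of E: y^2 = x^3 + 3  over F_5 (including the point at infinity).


For each x in F_5, count y with y^2 = x^3 + 0 x + 3 mod 5:
  x = 1: RHS = 4, y in [2, 3]  -> 2 point(s)
  x = 2: RHS = 1, y in [1, 4]  -> 2 point(s)
  x = 3: RHS = 0, y in [0]  -> 1 point(s)
Affine points: 5. Add the point at infinity: total = 6.

#E(F_5) = 6


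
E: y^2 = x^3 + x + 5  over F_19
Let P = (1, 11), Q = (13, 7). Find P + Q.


P != Q, so use the chord formula.
s = (y2 - y1) / (x2 - x1) = (15) / (12) mod 19 = 6
x3 = s^2 - x1 - x2 mod 19 = 6^2 - 1 - 13 = 3
y3 = s (x1 - x3) - y1 mod 19 = 6 * (1 - 3) - 11 = 15

P + Q = (3, 15)


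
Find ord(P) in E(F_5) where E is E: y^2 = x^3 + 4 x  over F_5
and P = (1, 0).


Compute successive multiples of P until we hit O:
  1P = (1, 0)
  2P = O

ord(P) = 2


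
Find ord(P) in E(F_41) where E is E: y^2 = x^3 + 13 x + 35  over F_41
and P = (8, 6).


Compute successive multiples of P until we hit O:
  1P = (8, 6)
  2P = (25, 35)
  3P = (39, 40)
  4P = (40, 29)
  5P = (38, 16)
  6P = (27, 15)
  7P = (1, 34)
  8P = (7, 31)
  ... (continuing to 49P)
  49P = O

ord(P) = 49


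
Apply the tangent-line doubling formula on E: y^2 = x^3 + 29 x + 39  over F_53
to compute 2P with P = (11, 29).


Doubling: s = (3 x1^2 + a) / (2 y1)
s = (3*11^2 + 29) / (2*29) mod 53 = 36
x3 = s^2 - 2 x1 mod 53 = 36^2 - 2*11 = 2
y3 = s (x1 - x3) - y1 mod 53 = 36 * (11 - 2) - 29 = 30

2P = (2, 30)


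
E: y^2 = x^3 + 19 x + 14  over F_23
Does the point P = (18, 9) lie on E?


Check whether y^2 = x^3 + 19 x + 14 (mod 23) for (x, y) = (18, 9).
LHS: y^2 = 9^2 mod 23 = 12
RHS: x^3 + 19 x + 14 = 18^3 + 19*18 + 14 mod 23 = 1
LHS != RHS

No, not on the curve


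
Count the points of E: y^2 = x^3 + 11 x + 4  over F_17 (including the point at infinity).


For each x in F_17, count y with y^2 = x^3 + 11 x + 4 mod 17:
  x = 0: RHS = 4, y in [2, 15]  -> 2 point(s)
  x = 1: RHS = 16, y in [4, 13]  -> 2 point(s)
  x = 2: RHS = 0, y in [0]  -> 1 point(s)
  x = 3: RHS = 13, y in [8, 9]  -> 2 point(s)
  x = 7: RHS = 16, y in [4, 13]  -> 2 point(s)
  x = 8: RHS = 9, y in [3, 14]  -> 2 point(s)
  x = 9: RHS = 16, y in [4, 13]  -> 2 point(s)
  x = 10: RHS = 9, y in [3, 14]  -> 2 point(s)
  x = 13: RHS = 15, y in [7, 10]  -> 2 point(s)
  x = 15: RHS = 8, y in [5, 12]  -> 2 point(s)
  x = 16: RHS = 9, y in [3, 14]  -> 2 point(s)
Affine points: 21. Add the point at infinity: total = 22.

#E(F_17) = 22


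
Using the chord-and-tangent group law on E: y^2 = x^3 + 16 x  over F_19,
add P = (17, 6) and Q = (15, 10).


P != Q, so use the chord formula.
s = (y2 - y1) / (x2 - x1) = (4) / (17) mod 19 = 17
x3 = s^2 - x1 - x2 mod 19 = 17^2 - 17 - 15 = 10
y3 = s (x1 - x3) - y1 mod 19 = 17 * (17 - 10) - 6 = 18

P + Q = (10, 18)


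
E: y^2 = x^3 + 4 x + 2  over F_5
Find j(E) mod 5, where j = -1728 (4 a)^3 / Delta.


Delta = -16(4 a^3 + 27 b^2) mod 5 = 1
-1728 * (4 a)^3 = -1728 * (4*4)^3 mod 5 = 2
j = 2 * 1^(-1) mod 5 = 2

j = 2 (mod 5)


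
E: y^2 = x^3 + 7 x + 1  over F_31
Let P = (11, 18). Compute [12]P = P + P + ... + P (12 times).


k = 12 = 1100_2 (binary, LSB first: 0011)
Double-and-add from P = (11, 18):
  bit 0 = 0: acc unchanged = O
  bit 1 = 0: acc unchanged = O
  bit 2 = 1: acc = O + (20, 22) = (20, 22)
  bit 3 = 1: acc = (20, 22) + (9, 24) = (11, 13)

12P = (11, 13)


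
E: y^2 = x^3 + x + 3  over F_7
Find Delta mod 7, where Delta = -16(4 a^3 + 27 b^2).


4 a^3 + 27 b^2 = 4*1^3 + 27*3^2 = 4 + 243 = 247
Delta = -16 * (247) = -3952
Delta mod 7 = 3

Delta = 3 (mod 7)


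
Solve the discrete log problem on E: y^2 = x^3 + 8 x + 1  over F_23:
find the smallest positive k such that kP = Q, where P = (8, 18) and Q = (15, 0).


Enumerate multiples of P until we hit Q = (15, 0):
  1P = (8, 18)
  2P = (16, 4)
  3P = (15, 0)
Match found at i = 3.

k = 3


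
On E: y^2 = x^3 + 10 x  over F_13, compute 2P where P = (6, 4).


Doubling: s = (3 x1^2 + a) / (2 y1)
s = (3*6^2 + 10) / (2*4) mod 13 = 5
x3 = s^2 - 2 x1 mod 13 = 5^2 - 2*6 = 0
y3 = s (x1 - x3) - y1 mod 13 = 5 * (6 - 0) - 4 = 0

2P = (0, 0)


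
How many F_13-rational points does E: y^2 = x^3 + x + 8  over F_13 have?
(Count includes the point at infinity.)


For each x in F_13, count y with y^2 = x^3 + 1 x + 8 mod 13:
  x = 1: RHS = 10, y in [6, 7]  -> 2 point(s)
  x = 3: RHS = 12, y in [5, 8]  -> 2 point(s)
  x = 6: RHS = 9, y in [3, 10]  -> 2 point(s)
  x = 10: RHS = 4, y in [2, 11]  -> 2 point(s)
Affine points: 8. Add the point at infinity: total = 9.

#E(F_13) = 9


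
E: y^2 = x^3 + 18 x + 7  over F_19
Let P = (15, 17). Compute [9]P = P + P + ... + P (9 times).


k = 9 = 1001_2 (binary, LSB first: 1001)
Double-and-add from P = (15, 17):
  bit 0 = 1: acc = O + (15, 17) = (15, 17)
  bit 1 = 0: acc unchanged = (15, 17)
  bit 2 = 0: acc unchanged = (15, 17)
  bit 3 = 1: acc = (15, 17) + (1, 11) = (9, 10)

9P = (9, 10)


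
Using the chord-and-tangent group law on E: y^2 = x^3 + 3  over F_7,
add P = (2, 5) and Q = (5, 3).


P != Q, so use the chord formula.
s = (y2 - y1) / (x2 - x1) = (5) / (3) mod 7 = 4
x3 = s^2 - x1 - x2 mod 7 = 4^2 - 2 - 5 = 2
y3 = s (x1 - x3) - y1 mod 7 = 4 * (2 - 2) - 5 = 2

P + Q = (2, 2)


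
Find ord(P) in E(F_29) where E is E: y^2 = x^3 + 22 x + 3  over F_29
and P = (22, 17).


Compute successive multiples of P until we hit O:
  1P = (22, 17)
  2P = (15, 5)
  3P = (5, 8)
  4P = (8, 16)
  5P = (3, 3)
  6P = (28, 3)
  7P = (7, 6)
  8P = (20, 27)
  ... (continuing to 30P)
  30P = O

ord(P) = 30


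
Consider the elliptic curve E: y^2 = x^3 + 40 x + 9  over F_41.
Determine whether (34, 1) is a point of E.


Check whether y^2 = x^3 + 40 x + 9 (mod 41) for (x, y) = (34, 1).
LHS: y^2 = 1^2 mod 41 = 1
RHS: x^3 + 40 x + 9 = 34^3 + 40*34 + 9 mod 41 = 1
LHS = RHS

Yes, on the curve


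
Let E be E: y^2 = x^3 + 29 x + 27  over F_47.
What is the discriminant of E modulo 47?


4 a^3 + 27 b^2 = 4*29^3 + 27*27^2 = 97556 + 19683 = 117239
Delta = -16 * (117239) = -1875824
Delta mod 47 = 40

Delta = 40 (mod 47)


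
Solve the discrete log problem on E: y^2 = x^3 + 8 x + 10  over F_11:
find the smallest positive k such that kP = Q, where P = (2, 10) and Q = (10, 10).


Enumerate multiples of P until we hit Q = (10, 10):
  1P = (2, 10)
  2P = (8, 6)
  3P = (10, 10)
Match found at i = 3.

k = 3


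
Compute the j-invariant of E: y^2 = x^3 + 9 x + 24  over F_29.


Delta = -16(4 a^3 + 27 b^2) mod 29 = 22
-1728 * (4 a)^3 = -1728 * (4*9)^3 mod 29 = 27
j = 27 * 22^(-1) mod 29 = 21

j = 21 (mod 29)


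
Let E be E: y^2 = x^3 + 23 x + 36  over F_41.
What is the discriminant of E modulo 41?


4 a^3 + 27 b^2 = 4*23^3 + 27*36^2 = 48668 + 34992 = 83660
Delta = -16 * (83660) = -1338560
Delta mod 41 = 8

Delta = 8 (mod 41)


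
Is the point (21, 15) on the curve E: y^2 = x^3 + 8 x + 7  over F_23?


Check whether y^2 = x^3 + 8 x + 7 (mod 23) for (x, y) = (21, 15).
LHS: y^2 = 15^2 mod 23 = 18
RHS: x^3 + 8 x + 7 = 21^3 + 8*21 + 7 mod 23 = 6
LHS != RHS

No, not on the curve


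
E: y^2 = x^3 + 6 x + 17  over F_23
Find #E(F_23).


For each x in F_23, count y with y^2 = x^3 + 6 x + 17 mod 23:
  x = 1: RHS = 1, y in [1, 22]  -> 2 point(s)
  x = 3: RHS = 16, y in [4, 19]  -> 2 point(s)
  x = 4: RHS = 13, y in [6, 17]  -> 2 point(s)
  x = 6: RHS = 16, y in [4, 19]  -> 2 point(s)
  x = 8: RHS = 2, y in [5, 18]  -> 2 point(s)
  x = 9: RHS = 18, y in [8, 15]  -> 2 point(s)
  x = 12: RHS = 0, y in [0]  -> 1 point(s)
  x = 14: RHS = 16, y in [4, 19]  -> 2 point(s)
  x = 15: RHS = 9, y in [3, 20]  -> 2 point(s)
  x = 16: RHS = 0, y in [0]  -> 1 point(s)
  x = 17: RHS = 18, y in [8, 15]  -> 2 point(s)
  x = 18: RHS = 0, y in [0]  -> 1 point(s)
  x = 20: RHS = 18, y in [8, 15]  -> 2 point(s)
Affine points: 23. Add the point at infinity: total = 24.

#E(F_23) = 24


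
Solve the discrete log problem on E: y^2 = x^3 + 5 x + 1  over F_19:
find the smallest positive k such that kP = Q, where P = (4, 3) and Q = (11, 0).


Enumerate multiples of P until we hit Q = (11, 0):
  1P = (4, 3)
  2P = (3, 9)
  3P = (10, 14)
  4P = (11, 0)
Match found at i = 4.

k = 4


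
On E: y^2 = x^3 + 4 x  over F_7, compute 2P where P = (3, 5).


Doubling: s = (3 x1^2 + a) / (2 y1)
s = (3*3^2 + 4) / (2*5) mod 7 = 1
x3 = s^2 - 2 x1 mod 7 = 1^2 - 2*3 = 2
y3 = s (x1 - x3) - y1 mod 7 = 1 * (3 - 2) - 5 = 3

2P = (2, 3)


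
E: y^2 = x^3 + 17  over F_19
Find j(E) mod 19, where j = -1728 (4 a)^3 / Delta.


Delta = -16(4 a^3 + 27 b^2) mod 19 = 1
-1728 * (4 a)^3 = -1728 * (4*0)^3 mod 19 = 0
j = 0 * 1^(-1) mod 19 = 0

j = 0 (mod 19)


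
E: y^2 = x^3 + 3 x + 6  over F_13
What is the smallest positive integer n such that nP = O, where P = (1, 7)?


Compute successive multiples of P until we hit O:
  1P = (1, 7)
  2P = (8, 3)
  3P = (3, 9)
  4P = (10, 10)
  5P = (5, 9)
  6P = (4, 11)
  7P = (4, 2)
  8P = (5, 4)
  ... (continuing to 13P)
  13P = O

ord(P) = 13


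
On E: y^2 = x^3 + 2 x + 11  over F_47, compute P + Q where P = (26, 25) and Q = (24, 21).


P != Q, so use the chord formula.
s = (y2 - y1) / (x2 - x1) = (43) / (45) mod 47 = 2
x3 = s^2 - x1 - x2 mod 47 = 2^2 - 26 - 24 = 1
y3 = s (x1 - x3) - y1 mod 47 = 2 * (26 - 1) - 25 = 25

P + Q = (1, 25)


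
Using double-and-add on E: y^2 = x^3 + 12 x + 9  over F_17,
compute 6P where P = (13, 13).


k = 6 = 110_2 (binary, LSB first: 011)
Double-and-add from P = (13, 13):
  bit 0 = 0: acc unchanged = O
  bit 1 = 1: acc = O + (9, 8) = (9, 8)
  bit 2 = 1: acc = (9, 8) + (16, 9) = (0, 3)

6P = (0, 3)


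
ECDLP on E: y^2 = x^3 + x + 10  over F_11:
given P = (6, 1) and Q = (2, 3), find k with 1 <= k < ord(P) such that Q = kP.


Enumerate multiples of P until we hit Q = (2, 3):
  1P = (6, 1)
  2P = (2, 8)
  3P = (4, 1)
  4P = (1, 10)
  5P = (9, 0)
  6P = (1, 1)
  7P = (4, 10)
  8P = (2, 3)
Match found at i = 8.

k = 8


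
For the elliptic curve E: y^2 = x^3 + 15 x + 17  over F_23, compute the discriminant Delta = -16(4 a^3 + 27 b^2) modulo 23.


4 a^3 + 27 b^2 = 4*15^3 + 27*17^2 = 13500 + 7803 = 21303
Delta = -16 * (21303) = -340848
Delta mod 23 = 12

Delta = 12 (mod 23)


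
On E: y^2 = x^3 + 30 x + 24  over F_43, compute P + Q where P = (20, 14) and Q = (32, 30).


P != Q, so use the chord formula.
s = (y2 - y1) / (x2 - x1) = (16) / (12) mod 43 = 30
x3 = s^2 - x1 - x2 mod 43 = 30^2 - 20 - 32 = 31
y3 = s (x1 - x3) - y1 mod 43 = 30 * (20 - 31) - 14 = 0

P + Q = (31, 0)


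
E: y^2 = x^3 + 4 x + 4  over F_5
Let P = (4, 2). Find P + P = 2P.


Doubling: s = (3 x1^2 + a) / (2 y1)
s = (3*4^2 + 4) / (2*2) mod 5 = 3
x3 = s^2 - 2 x1 mod 5 = 3^2 - 2*4 = 1
y3 = s (x1 - x3) - y1 mod 5 = 3 * (4 - 1) - 2 = 2

2P = (1, 2)


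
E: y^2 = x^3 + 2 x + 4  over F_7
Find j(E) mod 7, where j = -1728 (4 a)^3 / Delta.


Delta = -16(4 a^3 + 27 b^2) mod 7 = 3
-1728 * (4 a)^3 = -1728 * (4*2)^3 mod 7 = 1
j = 1 * 3^(-1) mod 7 = 5

j = 5 (mod 7)


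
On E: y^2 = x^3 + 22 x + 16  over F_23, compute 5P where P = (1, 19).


k = 5 = 101_2 (binary, LSB first: 101)
Double-and-add from P = (1, 19):
  bit 0 = 1: acc = O + (1, 19) = (1, 19)
  bit 1 = 0: acc unchanged = (1, 19)
  bit 2 = 1: acc = (1, 19) + (17, 6) = (0, 19)

5P = (0, 19)


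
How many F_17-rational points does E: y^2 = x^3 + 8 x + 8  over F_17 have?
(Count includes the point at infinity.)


For each x in F_17, count y with y^2 = x^3 + 8 x + 8 mod 17:
  x = 0: RHS = 8, y in [5, 12]  -> 2 point(s)
  x = 1: RHS = 0, y in [0]  -> 1 point(s)
  x = 2: RHS = 15, y in [7, 10]  -> 2 point(s)
  x = 3: RHS = 8, y in [5, 12]  -> 2 point(s)
  x = 4: RHS = 2, y in [6, 11]  -> 2 point(s)
  x = 6: RHS = 0, y in [0]  -> 1 point(s)
  x = 7: RHS = 16, y in [4, 13]  -> 2 point(s)
  x = 10: RHS = 0, y in [0]  -> 1 point(s)
  x = 11: RHS = 16, y in [4, 13]  -> 2 point(s)
  x = 12: RHS = 13, y in [8, 9]  -> 2 point(s)
  x = 14: RHS = 8, y in [5, 12]  -> 2 point(s)
  x = 15: RHS = 1, y in [1, 16]  -> 2 point(s)
  x = 16: RHS = 16, y in [4, 13]  -> 2 point(s)
Affine points: 23. Add the point at infinity: total = 24.

#E(F_17) = 24


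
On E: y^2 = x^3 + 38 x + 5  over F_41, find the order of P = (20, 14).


Compute successive multiples of P until we hit O:
  1P = (20, 14)
  2P = (22, 3)
  3P = (19, 1)
  4P = (7, 32)
  5P = (5, 22)
  6P = (11, 14)
  7P = (10, 27)
  8P = (9, 25)
  ... (continuing to 50P)
  50P = O

ord(P) = 50


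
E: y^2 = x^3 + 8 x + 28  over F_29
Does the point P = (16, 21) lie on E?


Check whether y^2 = x^3 + 8 x + 28 (mod 29) for (x, y) = (16, 21).
LHS: y^2 = 21^2 mod 29 = 6
RHS: x^3 + 8 x + 28 = 16^3 + 8*16 + 28 mod 29 = 18
LHS != RHS

No, not on the curve


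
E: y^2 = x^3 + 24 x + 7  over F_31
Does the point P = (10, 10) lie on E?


Check whether y^2 = x^3 + 24 x + 7 (mod 31) for (x, y) = (10, 10).
LHS: y^2 = 10^2 mod 31 = 7
RHS: x^3 + 24 x + 7 = 10^3 + 24*10 + 7 mod 31 = 7
LHS = RHS

Yes, on the curve


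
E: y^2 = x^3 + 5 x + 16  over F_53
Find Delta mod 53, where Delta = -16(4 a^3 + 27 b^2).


4 a^3 + 27 b^2 = 4*5^3 + 27*16^2 = 500 + 6912 = 7412
Delta = -16 * (7412) = -118592
Delta mod 53 = 22

Delta = 22 (mod 53)


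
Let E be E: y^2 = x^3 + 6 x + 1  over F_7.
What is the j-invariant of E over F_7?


Delta = -16(4 a^3 + 27 b^2) mod 7 = 3
-1728 * (4 a)^3 = -1728 * (4*6)^3 mod 7 = 6
j = 6 * 3^(-1) mod 7 = 2

j = 2 (mod 7)


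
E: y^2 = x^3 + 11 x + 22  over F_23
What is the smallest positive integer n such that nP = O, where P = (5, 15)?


Compute successive multiples of P until we hit O:
  1P = (5, 15)
  2P = (2, 12)
  3P = (17, 19)
  4P = (19, 11)
  5P = (8, 22)
  6P = (18, 16)
  7P = (3, 17)
  8P = (16, 19)
  ... (continuing to 23P)
  23P = O

ord(P) = 23


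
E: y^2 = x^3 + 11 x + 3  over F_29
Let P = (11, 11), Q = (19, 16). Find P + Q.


P != Q, so use the chord formula.
s = (y2 - y1) / (x2 - x1) = (5) / (8) mod 29 = 26
x3 = s^2 - x1 - x2 mod 29 = 26^2 - 11 - 19 = 8
y3 = s (x1 - x3) - y1 mod 29 = 26 * (11 - 8) - 11 = 9

P + Q = (8, 9)


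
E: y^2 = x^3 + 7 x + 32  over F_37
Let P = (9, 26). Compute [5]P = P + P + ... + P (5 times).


k = 5 = 101_2 (binary, LSB first: 101)
Double-and-add from P = (9, 26):
  bit 0 = 1: acc = O + (9, 26) = (9, 26)
  bit 1 = 0: acc unchanged = (9, 26)
  bit 2 = 1: acc = (9, 26) + (9, 26) = (9, 11)

5P = (9, 11)


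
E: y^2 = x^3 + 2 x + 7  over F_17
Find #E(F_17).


For each x in F_17, count y with y^2 = x^3 + 2 x + 7 mod 17:
  x = 2: RHS = 2, y in [6, 11]  -> 2 point(s)
  x = 8: RHS = 8, y in [5, 12]  -> 2 point(s)
  x = 11: RHS = 0, y in [0]  -> 1 point(s)
  x = 12: RHS = 8, y in [5, 12]  -> 2 point(s)
  x = 14: RHS = 8, y in [5, 12]  -> 2 point(s)
  x = 16: RHS = 4, y in [2, 15]  -> 2 point(s)
Affine points: 11. Add the point at infinity: total = 12.

#E(F_17) = 12


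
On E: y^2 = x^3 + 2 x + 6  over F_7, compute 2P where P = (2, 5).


Doubling: s = (3 x1^2 + a) / (2 y1)
s = (3*2^2 + 2) / (2*5) mod 7 = 0
x3 = s^2 - 2 x1 mod 7 = 0^2 - 2*2 = 3
y3 = s (x1 - x3) - y1 mod 7 = 0 * (2 - 3) - 5 = 2

2P = (3, 2)


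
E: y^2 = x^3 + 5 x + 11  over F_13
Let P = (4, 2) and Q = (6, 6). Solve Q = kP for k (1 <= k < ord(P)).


Enumerate multiples of P until we hit Q = (6, 6):
  1P = (4, 2)
  2P = (1, 2)
  3P = (8, 11)
  4P = (2, 9)
  5P = (3, 1)
  6P = (7, 8)
  7P = (6, 7)
  8P = (6, 6)
Match found at i = 8.

k = 8


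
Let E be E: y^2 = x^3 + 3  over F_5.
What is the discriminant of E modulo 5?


4 a^3 + 27 b^2 = 4*0^3 + 27*3^2 = 0 + 243 = 243
Delta = -16 * (243) = -3888
Delta mod 5 = 2

Delta = 2 (mod 5)


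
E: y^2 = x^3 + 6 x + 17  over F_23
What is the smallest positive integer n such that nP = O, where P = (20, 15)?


Compute successive multiples of P until we hit O:
  1P = (20, 15)
  2P = (1, 22)
  3P = (18, 0)
  4P = (1, 1)
  5P = (20, 8)
  6P = O

ord(P) = 6


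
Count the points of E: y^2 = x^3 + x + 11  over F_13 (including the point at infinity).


For each x in F_13, count y with y^2 = x^3 + 1 x + 11 mod 13:
  x = 1: RHS = 0, y in [0]  -> 1 point(s)
  x = 4: RHS = 1, y in [1, 12]  -> 2 point(s)
  x = 6: RHS = 12, y in [5, 8]  -> 2 point(s)
  x = 7: RHS = 10, y in [6, 7]  -> 2 point(s)
  x = 11: RHS = 1, y in [1, 12]  -> 2 point(s)
  x = 12: RHS = 9, y in [3, 10]  -> 2 point(s)
Affine points: 11. Add the point at infinity: total = 12.

#E(F_13) = 12


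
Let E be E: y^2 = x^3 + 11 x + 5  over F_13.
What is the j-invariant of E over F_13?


Delta = -16(4 a^3 + 27 b^2) mod 13 = 8
-1728 * (4 a)^3 = -1728 * (4*11)^3 mod 13 = 8
j = 8 * 8^(-1) mod 13 = 1

j = 1 (mod 13)


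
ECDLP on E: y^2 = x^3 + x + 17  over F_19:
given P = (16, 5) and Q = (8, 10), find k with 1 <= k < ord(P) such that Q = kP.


Enumerate multiples of P until we hit Q = (8, 10):
  1P = (16, 5)
  2P = (7, 5)
  3P = (15, 14)
  4P = (12, 16)
  5P = (14, 18)
  6P = (17, 11)
  7P = (3, 16)
  8P = (6, 7)
  9P = (13, 2)
  10P = (10, 1)
  11P = (4, 3)
  12P = (8, 9)
  13P = (0, 6)
  14P = (1, 0)
  15P = (0, 13)
  16P = (8, 10)
Match found at i = 16.

k = 16


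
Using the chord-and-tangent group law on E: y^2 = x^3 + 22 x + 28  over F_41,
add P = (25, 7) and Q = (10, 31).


P != Q, so use the chord formula.
s = (y2 - y1) / (x2 - x1) = (24) / (26) mod 41 = 23
x3 = s^2 - x1 - x2 mod 41 = 23^2 - 25 - 10 = 2
y3 = s (x1 - x3) - y1 mod 41 = 23 * (25 - 2) - 7 = 30

P + Q = (2, 30)


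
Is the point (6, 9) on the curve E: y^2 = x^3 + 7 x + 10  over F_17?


Check whether y^2 = x^3 + 7 x + 10 (mod 17) for (x, y) = (6, 9).
LHS: y^2 = 9^2 mod 17 = 13
RHS: x^3 + 7 x + 10 = 6^3 + 7*6 + 10 mod 17 = 13
LHS = RHS

Yes, on the curve


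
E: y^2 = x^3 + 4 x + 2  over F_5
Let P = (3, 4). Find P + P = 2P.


Doubling: s = (3 x1^2 + a) / (2 y1)
s = (3*3^2 + 4) / (2*4) mod 5 = 2
x3 = s^2 - 2 x1 mod 5 = 2^2 - 2*3 = 3
y3 = s (x1 - x3) - y1 mod 5 = 2 * (3 - 3) - 4 = 1

2P = (3, 1)


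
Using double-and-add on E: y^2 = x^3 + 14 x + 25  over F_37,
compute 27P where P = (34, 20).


k = 27 = 11011_2 (binary, LSB first: 11011)
Double-and-add from P = (34, 20):
  bit 0 = 1: acc = O + (34, 20) = (34, 20)
  bit 1 = 1: acc = (34, 20) + (16, 4) = (12, 16)
  bit 2 = 0: acc unchanged = (12, 16)
  bit 3 = 1: acc = (12, 16) + (33, 33) = (19, 3)
  bit 4 = 1: acc = (19, 3) + (1, 15) = (1, 22)

27P = (1, 22)


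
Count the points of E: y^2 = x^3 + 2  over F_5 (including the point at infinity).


For each x in F_5, count y with y^2 = x^3 + 0 x + 2 mod 5:
  x = 2: RHS = 0, y in [0]  -> 1 point(s)
  x = 3: RHS = 4, y in [2, 3]  -> 2 point(s)
  x = 4: RHS = 1, y in [1, 4]  -> 2 point(s)
Affine points: 5. Add the point at infinity: total = 6.

#E(F_5) = 6


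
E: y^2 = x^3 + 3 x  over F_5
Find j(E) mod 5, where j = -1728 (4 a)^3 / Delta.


Delta = -16(4 a^3 + 27 b^2) mod 5 = 2
-1728 * (4 a)^3 = -1728 * (4*3)^3 mod 5 = 1
j = 1 * 2^(-1) mod 5 = 3

j = 3 (mod 5)


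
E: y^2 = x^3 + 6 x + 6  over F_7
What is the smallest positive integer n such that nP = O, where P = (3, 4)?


Compute successive multiples of P until we hit O:
  1P = (3, 4)
  2P = (5, 0)
  3P = (3, 3)
  4P = O

ord(P) = 4


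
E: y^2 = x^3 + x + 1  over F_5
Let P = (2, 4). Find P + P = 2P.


Doubling: s = (3 x1^2 + a) / (2 y1)
s = (3*2^2 + 1) / (2*4) mod 5 = 1
x3 = s^2 - 2 x1 mod 5 = 1^2 - 2*2 = 2
y3 = s (x1 - x3) - y1 mod 5 = 1 * (2 - 2) - 4 = 1

2P = (2, 1)


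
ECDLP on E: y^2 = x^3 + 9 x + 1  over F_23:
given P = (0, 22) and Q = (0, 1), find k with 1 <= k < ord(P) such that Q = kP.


Enumerate multiples of P until we hit Q = (0, 1):
  1P = (0, 22)
  2P = (3, 3)
  3P = (9, 12)
  4P = (7, 19)
  5P = (19, 19)
  6P = (6, 8)
  7P = (2, 21)
  8P = (4, 3)
  9P = (20, 4)
  10P = (16, 20)
  11P = (16, 3)
  12P = (20, 19)
  13P = (4, 20)
  14P = (2, 2)
  15P = (6, 15)
  16P = (19, 4)
  17P = (7, 4)
  18P = (9, 11)
  19P = (3, 20)
  20P = (0, 1)
Match found at i = 20.

k = 20


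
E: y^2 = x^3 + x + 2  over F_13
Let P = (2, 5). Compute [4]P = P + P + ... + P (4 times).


k = 4 = 100_2 (binary, LSB first: 001)
Double-and-add from P = (2, 5):
  bit 0 = 0: acc unchanged = O
  bit 1 = 0: acc unchanged = O
  bit 2 = 1: acc = O + (9, 5) = (9, 5)

4P = (9, 5)


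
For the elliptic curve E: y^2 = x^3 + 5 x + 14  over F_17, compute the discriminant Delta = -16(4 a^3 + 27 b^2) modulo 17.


4 a^3 + 27 b^2 = 4*5^3 + 27*14^2 = 500 + 5292 = 5792
Delta = -16 * (5792) = -92672
Delta mod 17 = 12

Delta = 12 (mod 17)


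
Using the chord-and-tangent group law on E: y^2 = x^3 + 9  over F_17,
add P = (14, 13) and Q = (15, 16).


P != Q, so use the chord formula.
s = (y2 - y1) / (x2 - x1) = (3) / (1) mod 17 = 3
x3 = s^2 - x1 - x2 mod 17 = 3^2 - 14 - 15 = 14
y3 = s (x1 - x3) - y1 mod 17 = 3 * (14 - 14) - 13 = 4

P + Q = (14, 4)


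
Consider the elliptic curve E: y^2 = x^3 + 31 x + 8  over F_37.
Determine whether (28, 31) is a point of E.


Check whether y^2 = x^3 + 31 x + 8 (mod 37) for (x, y) = (28, 31).
LHS: y^2 = 31^2 mod 37 = 36
RHS: x^3 + 31 x + 8 = 28^3 + 31*28 + 8 mod 37 = 36
LHS = RHS

Yes, on the curve


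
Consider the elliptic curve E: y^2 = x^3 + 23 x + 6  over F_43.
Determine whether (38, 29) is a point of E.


Check whether y^2 = x^3 + 23 x + 6 (mod 43) for (x, y) = (38, 29).
LHS: y^2 = 29^2 mod 43 = 24
RHS: x^3 + 23 x + 6 = 38^3 + 23*38 + 6 mod 43 = 24
LHS = RHS

Yes, on the curve


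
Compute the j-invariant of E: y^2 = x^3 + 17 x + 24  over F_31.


Delta = -16(4 a^3 + 27 b^2) mod 31 = 6
-1728 * (4 a)^3 = -1728 * (4*17)^3 mod 31 = 23
j = 23 * 6^(-1) mod 31 = 9

j = 9 (mod 31)


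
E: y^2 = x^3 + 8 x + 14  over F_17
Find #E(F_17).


For each x in F_17, count y with y^2 = x^3 + 8 x + 14 mod 17:
  x = 2: RHS = 4, y in [2, 15]  -> 2 point(s)
  x = 4: RHS = 8, y in [5, 12]  -> 2 point(s)
  x = 5: RHS = 9, y in [3, 14]  -> 2 point(s)
  x = 9: RHS = 16, y in [4, 13]  -> 2 point(s)
  x = 12: RHS = 2, y in [6, 11]  -> 2 point(s)
Affine points: 10. Add the point at infinity: total = 11.

#E(F_17) = 11


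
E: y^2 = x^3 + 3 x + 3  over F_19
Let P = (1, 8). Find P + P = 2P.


Doubling: s = (3 x1^2 + a) / (2 y1)
s = (3*1^2 + 3) / (2*8) mod 19 = 17
x3 = s^2 - 2 x1 mod 19 = 17^2 - 2*1 = 2
y3 = s (x1 - x3) - y1 mod 19 = 17 * (1 - 2) - 8 = 13

2P = (2, 13)


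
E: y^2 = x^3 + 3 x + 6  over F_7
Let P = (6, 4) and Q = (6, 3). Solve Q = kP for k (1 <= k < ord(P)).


Enumerate multiples of P until we hit Q = (6, 3):
  1P = (6, 4)
  2P = (3, 0)
  3P = (6, 3)
Match found at i = 3.

k = 3


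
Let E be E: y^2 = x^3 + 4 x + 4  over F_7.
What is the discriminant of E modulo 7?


4 a^3 + 27 b^2 = 4*4^3 + 27*4^2 = 256 + 432 = 688
Delta = -16 * (688) = -11008
Delta mod 7 = 3

Delta = 3 (mod 7)


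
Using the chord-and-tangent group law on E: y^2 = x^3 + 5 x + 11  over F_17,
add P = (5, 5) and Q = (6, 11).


P != Q, so use the chord formula.
s = (y2 - y1) / (x2 - x1) = (6) / (1) mod 17 = 6
x3 = s^2 - x1 - x2 mod 17 = 6^2 - 5 - 6 = 8
y3 = s (x1 - x3) - y1 mod 17 = 6 * (5 - 8) - 5 = 11

P + Q = (8, 11)


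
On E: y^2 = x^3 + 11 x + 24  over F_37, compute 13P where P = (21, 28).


k = 13 = 1101_2 (binary, LSB first: 1011)
Double-and-add from P = (21, 28):
  bit 0 = 1: acc = O + (21, 28) = (21, 28)
  bit 1 = 0: acc unchanged = (21, 28)
  bit 2 = 1: acc = (21, 28) + (14, 6) = (30, 23)
  bit 3 = 1: acc = (30, 23) + (6, 11) = (29, 33)

13P = (29, 33)


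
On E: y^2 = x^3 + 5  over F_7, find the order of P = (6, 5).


Compute successive multiples of P until we hit O:
  1P = (6, 5)
  2P = (3, 5)
  3P = (5, 2)
  4P = (5, 5)
  5P = (3, 2)
  6P = (6, 2)
  7P = O

ord(P) = 7


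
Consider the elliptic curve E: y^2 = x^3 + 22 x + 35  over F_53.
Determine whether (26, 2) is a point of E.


Check whether y^2 = x^3 + 22 x + 35 (mod 53) for (x, y) = (26, 2).
LHS: y^2 = 2^2 mod 53 = 4
RHS: x^3 + 22 x + 35 = 26^3 + 22*26 + 35 mod 53 = 4
LHS = RHS

Yes, on the curve


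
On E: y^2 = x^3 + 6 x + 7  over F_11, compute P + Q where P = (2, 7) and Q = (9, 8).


P != Q, so use the chord formula.
s = (y2 - y1) / (x2 - x1) = (1) / (7) mod 11 = 8
x3 = s^2 - x1 - x2 mod 11 = 8^2 - 2 - 9 = 9
y3 = s (x1 - x3) - y1 mod 11 = 8 * (2 - 9) - 7 = 3

P + Q = (9, 3)


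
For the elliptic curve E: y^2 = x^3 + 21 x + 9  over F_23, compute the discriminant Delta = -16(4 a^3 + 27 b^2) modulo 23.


4 a^3 + 27 b^2 = 4*21^3 + 27*9^2 = 37044 + 2187 = 39231
Delta = -16 * (39231) = -627696
Delta mod 23 = 20

Delta = 20 (mod 23)


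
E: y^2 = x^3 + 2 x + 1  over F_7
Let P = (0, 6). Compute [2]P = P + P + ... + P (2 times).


k = 2 = 10_2 (binary, LSB first: 01)
Double-and-add from P = (0, 6):
  bit 0 = 0: acc unchanged = O
  bit 1 = 1: acc = O + (1, 2) = (1, 2)

2P = (1, 2)


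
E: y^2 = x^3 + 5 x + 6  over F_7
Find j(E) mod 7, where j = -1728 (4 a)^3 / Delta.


Delta = -16(4 a^3 + 27 b^2) mod 7 = 3
-1728 * (4 a)^3 = -1728 * (4*5)^3 mod 7 = 6
j = 6 * 3^(-1) mod 7 = 2

j = 2 (mod 7)


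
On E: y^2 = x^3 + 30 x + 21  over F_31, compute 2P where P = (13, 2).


Doubling: s = (3 x1^2 + a) / (2 y1)
s = (3*13^2 + 30) / (2*2) mod 31 = 18
x3 = s^2 - 2 x1 mod 31 = 18^2 - 2*13 = 19
y3 = s (x1 - x3) - y1 mod 31 = 18 * (13 - 19) - 2 = 14

2P = (19, 14)


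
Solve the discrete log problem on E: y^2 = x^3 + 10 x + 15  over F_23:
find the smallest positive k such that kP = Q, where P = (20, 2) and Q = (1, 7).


Enumerate multiples of P until we hit Q = (1, 7):
  1P = (20, 2)
  2P = (1, 7)
Match found at i = 2.

k = 2


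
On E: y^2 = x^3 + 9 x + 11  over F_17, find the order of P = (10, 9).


Compute successive multiples of P until we hit O:
  1P = (10, 9)
  2P = (6, 3)
  3P = (16, 16)
  4P = (7, 3)
  5P = (4, 3)
  6P = (4, 14)
  7P = (7, 14)
  8P = (16, 1)
  ... (continuing to 11P)
  11P = O

ord(P) = 11


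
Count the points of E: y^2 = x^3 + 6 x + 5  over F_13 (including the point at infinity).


For each x in F_13, count y with y^2 = x^3 + 6 x + 5 mod 13:
  x = 1: RHS = 12, y in [5, 8]  -> 2 point(s)
  x = 2: RHS = 12, y in [5, 8]  -> 2 point(s)
  x = 5: RHS = 4, y in [2, 11]  -> 2 point(s)
  x = 6: RHS = 10, y in [6, 7]  -> 2 point(s)
  x = 7: RHS = 0, y in [0]  -> 1 point(s)
  x = 10: RHS = 12, y in [5, 8]  -> 2 point(s)
Affine points: 11. Add the point at infinity: total = 12.

#E(F_13) = 12


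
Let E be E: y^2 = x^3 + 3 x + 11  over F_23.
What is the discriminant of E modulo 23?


4 a^3 + 27 b^2 = 4*3^3 + 27*11^2 = 108 + 3267 = 3375
Delta = -16 * (3375) = -54000
Delta mod 23 = 4

Delta = 4 (mod 23)


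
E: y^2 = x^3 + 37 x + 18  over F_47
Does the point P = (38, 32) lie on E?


Check whether y^2 = x^3 + 37 x + 18 (mod 47) for (x, y) = (38, 32).
LHS: y^2 = 32^2 mod 47 = 37
RHS: x^3 + 37 x + 18 = 38^3 + 37*38 + 18 mod 47 = 37
LHS = RHS

Yes, on the curve


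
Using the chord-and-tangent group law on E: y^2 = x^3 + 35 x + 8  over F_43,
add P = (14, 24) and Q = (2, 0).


P != Q, so use the chord formula.
s = (y2 - y1) / (x2 - x1) = (19) / (31) mod 43 = 2
x3 = s^2 - x1 - x2 mod 43 = 2^2 - 14 - 2 = 31
y3 = s (x1 - x3) - y1 mod 43 = 2 * (14 - 31) - 24 = 28

P + Q = (31, 28)


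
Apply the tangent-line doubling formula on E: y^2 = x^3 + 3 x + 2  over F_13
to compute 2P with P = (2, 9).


Doubling: s = (3 x1^2 + a) / (2 y1)
s = (3*2^2 + 3) / (2*9) mod 13 = 3
x3 = s^2 - 2 x1 mod 13 = 3^2 - 2*2 = 5
y3 = s (x1 - x3) - y1 mod 13 = 3 * (2 - 5) - 9 = 8

2P = (5, 8)


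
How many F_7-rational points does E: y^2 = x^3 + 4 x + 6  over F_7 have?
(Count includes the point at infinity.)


For each x in F_7, count y with y^2 = x^3 + 4 x + 6 mod 7:
  x = 1: RHS = 4, y in [2, 5]  -> 2 point(s)
  x = 2: RHS = 1, y in [1, 6]  -> 2 point(s)
  x = 4: RHS = 2, y in [3, 4]  -> 2 point(s)
  x = 5: RHS = 4, y in [2, 5]  -> 2 point(s)
  x = 6: RHS = 1, y in [1, 6]  -> 2 point(s)
Affine points: 10. Add the point at infinity: total = 11.

#E(F_7) = 11


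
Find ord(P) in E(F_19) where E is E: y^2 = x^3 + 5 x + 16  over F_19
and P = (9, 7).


Compute successive multiples of P until we hit O:
  1P = (9, 7)
  2P = (17, 6)
  3P = (4, 9)
  4P = (13, 6)
  5P = (3, 1)
  6P = (8, 13)
  7P = (0, 15)
  8P = (0, 4)
  ... (continuing to 15P)
  15P = O

ord(P) = 15


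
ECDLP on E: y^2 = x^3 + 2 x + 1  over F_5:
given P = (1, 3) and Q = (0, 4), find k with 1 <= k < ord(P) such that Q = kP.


Enumerate multiples of P until we hit Q = (0, 4):
  1P = (1, 3)
  2P = (3, 2)
  3P = (0, 4)
Match found at i = 3.

k = 3


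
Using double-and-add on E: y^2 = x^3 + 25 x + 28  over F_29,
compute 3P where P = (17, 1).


k = 3 = 11_2 (binary, LSB first: 11)
Double-and-add from P = (17, 1):
  bit 0 = 1: acc = O + (17, 1) = (17, 1)
  bit 1 = 1: acc = (17, 1) + (0, 12) = (7, 13)

3P = (7, 13)


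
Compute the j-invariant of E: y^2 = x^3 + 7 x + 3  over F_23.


Delta = -16(4 a^3 + 27 b^2) mod 23 = 12
-1728 * (4 a)^3 = -1728 * (4*7)^3 mod 23 = 16
j = 16 * 12^(-1) mod 23 = 9

j = 9 (mod 23)


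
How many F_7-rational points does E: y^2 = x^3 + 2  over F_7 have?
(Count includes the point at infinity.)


For each x in F_7, count y with y^2 = x^3 + 0 x + 2 mod 7:
  x = 0: RHS = 2, y in [3, 4]  -> 2 point(s)
  x = 3: RHS = 1, y in [1, 6]  -> 2 point(s)
  x = 5: RHS = 1, y in [1, 6]  -> 2 point(s)
  x = 6: RHS = 1, y in [1, 6]  -> 2 point(s)
Affine points: 8. Add the point at infinity: total = 9.

#E(F_7) = 9
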